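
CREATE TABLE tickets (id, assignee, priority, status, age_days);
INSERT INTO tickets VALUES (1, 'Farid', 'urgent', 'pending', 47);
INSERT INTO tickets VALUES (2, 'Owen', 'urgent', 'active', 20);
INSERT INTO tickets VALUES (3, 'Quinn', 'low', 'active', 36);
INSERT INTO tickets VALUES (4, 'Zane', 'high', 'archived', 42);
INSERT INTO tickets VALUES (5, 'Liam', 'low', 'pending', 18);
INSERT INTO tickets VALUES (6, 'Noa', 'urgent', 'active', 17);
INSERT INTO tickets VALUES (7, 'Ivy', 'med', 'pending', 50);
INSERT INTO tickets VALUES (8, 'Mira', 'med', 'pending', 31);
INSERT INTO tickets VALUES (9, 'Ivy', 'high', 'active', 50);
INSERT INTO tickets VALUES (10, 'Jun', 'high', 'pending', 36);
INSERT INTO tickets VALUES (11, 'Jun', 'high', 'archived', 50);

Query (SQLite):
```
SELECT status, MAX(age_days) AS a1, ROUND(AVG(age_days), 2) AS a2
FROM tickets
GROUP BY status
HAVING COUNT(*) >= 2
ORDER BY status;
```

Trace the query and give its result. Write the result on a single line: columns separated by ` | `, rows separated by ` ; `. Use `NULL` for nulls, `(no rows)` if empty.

Group tickets by status.
Per group compute: MAX(age_days), ROUND(AVG(age_days), 2).
HAVING: drop groups with fewer than 2 rows.
  active: ids {2, 3, 6, 9} → MAX(age_days)=50, ROUND(AVG(age_days), 2)=30.75
  archived: ids {4, 11} → MAX(age_days)=50, ROUND(AVG(age_days), 2)=46
  pending: ids {1, 5, 7, 8, 10} → MAX(age_days)=50, ROUND(AVG(age_days), 2)=36.4

active | 50 | 30.75 ; archived | 50 | 46 ; pending | 50 | 36.4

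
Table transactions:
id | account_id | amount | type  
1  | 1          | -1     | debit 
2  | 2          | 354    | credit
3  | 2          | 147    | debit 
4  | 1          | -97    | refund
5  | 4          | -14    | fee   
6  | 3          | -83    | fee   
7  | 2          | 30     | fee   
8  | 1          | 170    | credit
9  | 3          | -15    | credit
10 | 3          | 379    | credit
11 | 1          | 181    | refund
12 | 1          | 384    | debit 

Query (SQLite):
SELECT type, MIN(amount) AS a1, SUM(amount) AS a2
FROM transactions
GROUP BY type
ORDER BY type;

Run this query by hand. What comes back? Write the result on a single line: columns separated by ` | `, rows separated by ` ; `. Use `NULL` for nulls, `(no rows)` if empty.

credit | -15 | 888 ; debit | -1 | 530 ; fee | -83 | -67 ; refund | -97 | 84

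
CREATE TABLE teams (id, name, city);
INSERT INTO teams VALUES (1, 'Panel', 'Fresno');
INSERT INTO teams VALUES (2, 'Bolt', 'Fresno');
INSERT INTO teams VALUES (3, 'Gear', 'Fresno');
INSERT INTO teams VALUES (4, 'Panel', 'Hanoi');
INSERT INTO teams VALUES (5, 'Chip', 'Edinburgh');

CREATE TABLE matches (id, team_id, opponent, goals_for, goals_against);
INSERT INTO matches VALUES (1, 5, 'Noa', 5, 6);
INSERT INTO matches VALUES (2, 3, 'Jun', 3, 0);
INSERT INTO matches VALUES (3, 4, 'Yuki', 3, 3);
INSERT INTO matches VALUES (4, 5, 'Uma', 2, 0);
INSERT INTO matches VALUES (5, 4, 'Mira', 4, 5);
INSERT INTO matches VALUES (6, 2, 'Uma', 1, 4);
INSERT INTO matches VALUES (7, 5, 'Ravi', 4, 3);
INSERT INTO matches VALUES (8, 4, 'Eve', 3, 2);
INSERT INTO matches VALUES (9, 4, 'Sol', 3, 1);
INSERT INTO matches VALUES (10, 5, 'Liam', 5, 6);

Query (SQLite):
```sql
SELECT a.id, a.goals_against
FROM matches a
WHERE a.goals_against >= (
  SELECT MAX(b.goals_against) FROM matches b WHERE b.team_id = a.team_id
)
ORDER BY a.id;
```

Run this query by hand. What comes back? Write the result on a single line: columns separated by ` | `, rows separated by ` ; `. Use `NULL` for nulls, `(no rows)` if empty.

1 | 6 ; 2 | 0 ; 5 | 5 ; 6 | 4 ; 10 | 6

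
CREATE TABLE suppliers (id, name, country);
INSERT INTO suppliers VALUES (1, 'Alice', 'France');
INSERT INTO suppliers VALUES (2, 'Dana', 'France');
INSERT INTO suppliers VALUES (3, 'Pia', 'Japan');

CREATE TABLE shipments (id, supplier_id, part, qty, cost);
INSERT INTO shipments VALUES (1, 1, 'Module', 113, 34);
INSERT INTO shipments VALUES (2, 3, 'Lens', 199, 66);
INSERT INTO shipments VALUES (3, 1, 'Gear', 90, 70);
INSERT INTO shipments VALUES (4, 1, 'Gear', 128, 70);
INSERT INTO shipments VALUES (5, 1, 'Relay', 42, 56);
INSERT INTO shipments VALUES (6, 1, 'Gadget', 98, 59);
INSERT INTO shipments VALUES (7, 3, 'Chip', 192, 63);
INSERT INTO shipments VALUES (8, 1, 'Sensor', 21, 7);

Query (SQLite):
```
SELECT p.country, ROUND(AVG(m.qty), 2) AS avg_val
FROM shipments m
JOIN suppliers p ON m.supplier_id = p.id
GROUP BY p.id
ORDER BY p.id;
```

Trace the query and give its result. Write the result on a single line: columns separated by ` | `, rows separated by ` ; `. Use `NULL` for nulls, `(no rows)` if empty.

France | 82 ; Japan | 195.5

Join each shipments row to its suppliers via supplier_id.
Group joined rows by suppliers.id; compute ROUND(AVG(m.qty), 2) per group.
  1: ids {1, 3, 4, 5, 6, 8} → ROUND(AVG(m.qty), 2)=82
  3: ids {2, 7} → ROUND(AVG(m.qty), 2)=195.5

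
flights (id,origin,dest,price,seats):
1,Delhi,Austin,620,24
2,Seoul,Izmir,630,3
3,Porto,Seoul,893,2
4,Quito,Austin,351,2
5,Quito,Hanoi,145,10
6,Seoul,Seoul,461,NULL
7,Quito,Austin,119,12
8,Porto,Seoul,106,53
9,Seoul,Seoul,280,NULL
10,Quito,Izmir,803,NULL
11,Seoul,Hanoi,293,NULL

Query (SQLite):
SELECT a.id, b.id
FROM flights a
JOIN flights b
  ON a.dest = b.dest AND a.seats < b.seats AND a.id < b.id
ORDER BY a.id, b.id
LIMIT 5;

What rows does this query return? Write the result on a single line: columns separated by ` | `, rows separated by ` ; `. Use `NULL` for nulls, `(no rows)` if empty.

3 | 8 ; 4 | 7

Pairs (a,b) with same dest, a.seats < b.seats, a.id < b.id.
dest groups: Austin:{1,4,7} Hanoi:{5,11} Izmir:{2,10} Seoul:{3,6,8,9}
Ordered by (a.id, b.id); first 5.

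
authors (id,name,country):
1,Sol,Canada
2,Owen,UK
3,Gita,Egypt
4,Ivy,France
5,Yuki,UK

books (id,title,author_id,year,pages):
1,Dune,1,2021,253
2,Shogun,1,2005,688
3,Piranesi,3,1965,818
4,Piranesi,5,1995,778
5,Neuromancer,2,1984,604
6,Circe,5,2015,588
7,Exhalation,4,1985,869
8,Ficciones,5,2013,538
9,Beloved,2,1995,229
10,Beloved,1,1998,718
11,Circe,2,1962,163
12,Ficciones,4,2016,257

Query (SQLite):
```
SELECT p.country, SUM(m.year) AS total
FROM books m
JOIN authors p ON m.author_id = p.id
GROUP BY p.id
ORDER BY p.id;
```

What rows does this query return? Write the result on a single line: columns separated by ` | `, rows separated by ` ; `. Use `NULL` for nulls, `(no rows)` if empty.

Join each books row to its authors via author_id.
Group joined rows by authors.id; compute SUM(m.year) per group.
  1: ids {1, 2, 10} → SUM(m.year)=6024
  2: ids {5, 9, 11} → SUM(m.year)=5941
  3: ids {3} → SUM(m.year)=1965
  4: ids {7, 12} → SUM(m.year)=4001
  5: ids {4, 6, 8} → SUM(m.year)=6023

Canada | 6024 ; UK | 5941 ; Egypt | 1965 ; France | 4001 ; UK | 6023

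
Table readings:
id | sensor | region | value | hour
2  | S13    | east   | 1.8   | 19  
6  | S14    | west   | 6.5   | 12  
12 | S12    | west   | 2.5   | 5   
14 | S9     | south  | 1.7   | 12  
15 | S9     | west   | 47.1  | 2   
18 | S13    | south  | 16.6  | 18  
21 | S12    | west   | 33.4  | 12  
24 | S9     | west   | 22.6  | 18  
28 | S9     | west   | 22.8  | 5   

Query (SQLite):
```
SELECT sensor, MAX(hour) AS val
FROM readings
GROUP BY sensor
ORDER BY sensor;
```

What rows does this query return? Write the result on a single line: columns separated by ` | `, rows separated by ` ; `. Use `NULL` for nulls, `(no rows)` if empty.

S12 | 12 ; S13 | 19 ; S14 | 12 ; S9 | 18

Partition readings by sensor; compute MAX(hour) within each group.
  S12: ids {12, 21} → MAX(hour)=12
  S13: ids {2, 18} → MAX(hour)=19
  S14: ids {6} → MAX(hour)=12
  S9: ids {14, 15, 24, 28} → MAX(hour)=18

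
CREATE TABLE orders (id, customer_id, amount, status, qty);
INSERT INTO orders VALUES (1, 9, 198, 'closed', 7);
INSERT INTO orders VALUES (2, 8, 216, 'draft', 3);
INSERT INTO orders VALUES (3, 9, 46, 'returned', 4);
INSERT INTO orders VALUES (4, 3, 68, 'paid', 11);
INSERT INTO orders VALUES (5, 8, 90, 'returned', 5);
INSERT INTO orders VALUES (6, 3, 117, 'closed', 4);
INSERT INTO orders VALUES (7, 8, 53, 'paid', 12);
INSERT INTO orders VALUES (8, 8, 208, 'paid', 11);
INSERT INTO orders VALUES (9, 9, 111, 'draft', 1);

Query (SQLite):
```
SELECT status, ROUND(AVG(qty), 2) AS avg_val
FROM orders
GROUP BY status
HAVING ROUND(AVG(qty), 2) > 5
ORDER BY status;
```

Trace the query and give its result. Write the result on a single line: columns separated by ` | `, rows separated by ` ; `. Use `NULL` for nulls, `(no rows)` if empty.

closed | 5.5 ; paid | 11.33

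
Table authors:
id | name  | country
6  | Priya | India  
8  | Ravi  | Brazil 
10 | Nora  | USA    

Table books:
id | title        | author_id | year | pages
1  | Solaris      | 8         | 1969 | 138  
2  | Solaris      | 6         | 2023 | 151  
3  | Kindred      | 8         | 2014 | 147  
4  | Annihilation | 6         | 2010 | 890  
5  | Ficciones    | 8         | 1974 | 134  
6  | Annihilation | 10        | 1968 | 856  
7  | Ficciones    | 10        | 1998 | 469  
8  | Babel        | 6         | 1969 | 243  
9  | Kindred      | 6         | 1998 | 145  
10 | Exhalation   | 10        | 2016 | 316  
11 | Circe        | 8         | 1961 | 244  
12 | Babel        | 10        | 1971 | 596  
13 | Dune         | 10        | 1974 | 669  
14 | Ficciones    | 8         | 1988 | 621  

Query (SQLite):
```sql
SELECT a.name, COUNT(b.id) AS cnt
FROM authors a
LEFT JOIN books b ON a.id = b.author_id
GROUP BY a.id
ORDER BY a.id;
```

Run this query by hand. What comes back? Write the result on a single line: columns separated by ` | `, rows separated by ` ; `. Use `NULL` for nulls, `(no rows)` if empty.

LEFT JOIN keeps every authors row; unmatched ones get NULL for books columns.
Group by authors.id and compute COUNT(b.id). COUNT(col) of an all-NULL group is 0.
  6: ids {2, 4, 8, 9} → COUNT(b.id)=4
  8: ids {1, 3, 5, 11, 14} → COUNT(b.id)=5
  10: ids {6, 7, 10, 12, 13} → COUNT(b.id)=5

Priya | 4 ; Ravi | 5 ; Nora | 5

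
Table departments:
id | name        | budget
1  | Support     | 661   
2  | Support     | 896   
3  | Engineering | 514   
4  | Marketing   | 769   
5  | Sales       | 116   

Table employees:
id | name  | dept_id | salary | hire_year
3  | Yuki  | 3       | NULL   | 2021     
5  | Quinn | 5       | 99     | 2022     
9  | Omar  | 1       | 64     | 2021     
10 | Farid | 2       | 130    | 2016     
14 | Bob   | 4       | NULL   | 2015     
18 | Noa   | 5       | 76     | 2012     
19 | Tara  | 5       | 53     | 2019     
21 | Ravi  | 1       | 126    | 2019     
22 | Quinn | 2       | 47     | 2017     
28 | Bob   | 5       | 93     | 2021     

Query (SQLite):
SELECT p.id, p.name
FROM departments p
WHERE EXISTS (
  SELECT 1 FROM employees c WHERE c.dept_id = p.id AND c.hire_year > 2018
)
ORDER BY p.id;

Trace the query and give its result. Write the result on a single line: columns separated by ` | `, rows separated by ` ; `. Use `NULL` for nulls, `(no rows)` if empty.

For each departments row, check whether any employees with matching dept_id has hire_year > 2018.
Keep rows where that is true.

1 | Support ; 3 | Engineering ; 5 | Sales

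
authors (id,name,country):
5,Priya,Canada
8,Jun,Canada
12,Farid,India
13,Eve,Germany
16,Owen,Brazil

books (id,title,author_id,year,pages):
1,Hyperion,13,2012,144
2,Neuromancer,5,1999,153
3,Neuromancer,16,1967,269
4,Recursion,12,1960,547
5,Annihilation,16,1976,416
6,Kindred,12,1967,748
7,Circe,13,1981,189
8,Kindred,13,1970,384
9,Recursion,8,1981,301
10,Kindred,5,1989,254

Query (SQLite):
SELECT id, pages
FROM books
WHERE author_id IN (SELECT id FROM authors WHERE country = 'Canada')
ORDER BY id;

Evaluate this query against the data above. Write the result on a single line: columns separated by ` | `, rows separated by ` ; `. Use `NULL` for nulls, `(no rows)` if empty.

Inner query: authors.id where country = 'Canada'.
Outer: keep books rows whose author_id is in that set.
Inner query → {5, 8}

2 | 153 ; 9 | 301 ; 10 | 254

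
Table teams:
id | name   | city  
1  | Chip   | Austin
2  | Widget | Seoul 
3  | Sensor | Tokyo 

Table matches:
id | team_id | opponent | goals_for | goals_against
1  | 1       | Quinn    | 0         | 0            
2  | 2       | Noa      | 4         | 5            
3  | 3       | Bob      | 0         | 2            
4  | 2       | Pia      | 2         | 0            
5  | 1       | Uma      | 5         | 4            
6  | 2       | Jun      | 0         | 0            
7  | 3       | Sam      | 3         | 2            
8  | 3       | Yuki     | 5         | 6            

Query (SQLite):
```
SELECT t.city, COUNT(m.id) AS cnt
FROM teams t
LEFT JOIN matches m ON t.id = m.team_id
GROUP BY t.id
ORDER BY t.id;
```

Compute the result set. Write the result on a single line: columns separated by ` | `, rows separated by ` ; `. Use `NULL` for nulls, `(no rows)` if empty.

Austin | 2 ; Seoul | 3 ; Tokyo | 3

LEFT JOIN keeps every teams row; unmatched ones get NULL for matches columns.
Group by teams.id and compute COUNT(m.id). COUNT(col) of an all-NULL group is 0.
  1: ids {1, 5} → COUNT(m.id)=2
  2: ids {2, 4, 6} → COUNT(m.id)=3
  3: ids {3, 7, 8} → COUNT(m.id)=3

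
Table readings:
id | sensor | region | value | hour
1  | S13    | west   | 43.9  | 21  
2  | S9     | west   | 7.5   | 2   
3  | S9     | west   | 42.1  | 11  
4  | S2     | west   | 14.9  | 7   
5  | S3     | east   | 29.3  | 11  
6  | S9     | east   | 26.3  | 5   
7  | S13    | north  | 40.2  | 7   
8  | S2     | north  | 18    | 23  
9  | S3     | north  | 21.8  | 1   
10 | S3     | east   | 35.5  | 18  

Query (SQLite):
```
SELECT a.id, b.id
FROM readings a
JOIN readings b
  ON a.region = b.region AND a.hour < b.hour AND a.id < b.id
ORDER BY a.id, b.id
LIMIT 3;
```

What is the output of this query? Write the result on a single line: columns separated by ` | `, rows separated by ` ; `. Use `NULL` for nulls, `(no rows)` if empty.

Pairs (a,b) with same region, a.hour < b.hour, a.id < b.id.
region groups: east:{5,6,10} north:{7,8,9} west:{1,2,3,4}
Ordered by (a.id, b.id); first 3.

2 | 3 ; 2 | 4 ; 5 | 10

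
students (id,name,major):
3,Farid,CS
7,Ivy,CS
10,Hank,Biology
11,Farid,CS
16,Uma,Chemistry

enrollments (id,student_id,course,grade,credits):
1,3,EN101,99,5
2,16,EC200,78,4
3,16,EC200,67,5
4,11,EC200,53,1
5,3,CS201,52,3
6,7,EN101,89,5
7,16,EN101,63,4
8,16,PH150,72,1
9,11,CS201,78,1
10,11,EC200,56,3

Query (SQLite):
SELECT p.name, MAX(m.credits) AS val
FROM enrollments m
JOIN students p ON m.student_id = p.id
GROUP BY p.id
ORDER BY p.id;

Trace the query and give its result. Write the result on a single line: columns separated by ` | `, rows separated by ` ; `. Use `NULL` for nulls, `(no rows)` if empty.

Farid | 5 ; Ivy | 5 ; Farid | 3 ; Uma | 5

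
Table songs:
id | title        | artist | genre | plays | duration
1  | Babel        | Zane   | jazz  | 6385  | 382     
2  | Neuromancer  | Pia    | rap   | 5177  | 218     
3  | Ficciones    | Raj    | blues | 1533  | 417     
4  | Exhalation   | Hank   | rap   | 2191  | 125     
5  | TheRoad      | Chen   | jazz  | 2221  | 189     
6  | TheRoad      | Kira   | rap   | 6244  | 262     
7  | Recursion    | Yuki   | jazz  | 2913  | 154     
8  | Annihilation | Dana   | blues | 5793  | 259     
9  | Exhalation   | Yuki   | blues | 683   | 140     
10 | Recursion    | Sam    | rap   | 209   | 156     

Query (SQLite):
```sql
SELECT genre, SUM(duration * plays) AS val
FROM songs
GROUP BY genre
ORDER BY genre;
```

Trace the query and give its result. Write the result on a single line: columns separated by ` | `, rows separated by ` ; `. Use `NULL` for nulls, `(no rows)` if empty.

blues | 2235268 ; jazz | 3307441 ; rap | 3070993

For each row compute duration * plays.
Group by genre; take SUM of the expression per group.
  blues: ids {3, 8, 9} → SUM(duration * plays)=2235268
  jazz: ids {1, 5, 7} → SUM(duration * plays)=3307441
  rap: ids {2, 4, 6, 10} → SUM(duration * plays)=3070993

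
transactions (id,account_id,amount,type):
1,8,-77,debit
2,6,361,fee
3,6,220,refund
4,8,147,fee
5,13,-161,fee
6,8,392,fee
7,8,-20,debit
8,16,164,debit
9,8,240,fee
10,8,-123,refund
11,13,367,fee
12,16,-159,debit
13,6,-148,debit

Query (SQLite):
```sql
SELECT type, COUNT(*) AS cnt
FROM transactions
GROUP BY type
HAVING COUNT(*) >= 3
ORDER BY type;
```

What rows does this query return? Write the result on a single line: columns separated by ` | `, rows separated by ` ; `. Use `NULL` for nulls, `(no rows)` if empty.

debit | 5 ; fee | 6

Partition transactions by type; compute COUNT(*) within each group.
HAVING: keep groups with count ≥ 3.
  debit: ids {1, 7, 8, 12, 13} → COUNT(*)=5
  fee: ids {2, 4, 5, 6, 9, 11} → COUNT(*)=6
  refund: ids {3, 10} → COUNT(*)=2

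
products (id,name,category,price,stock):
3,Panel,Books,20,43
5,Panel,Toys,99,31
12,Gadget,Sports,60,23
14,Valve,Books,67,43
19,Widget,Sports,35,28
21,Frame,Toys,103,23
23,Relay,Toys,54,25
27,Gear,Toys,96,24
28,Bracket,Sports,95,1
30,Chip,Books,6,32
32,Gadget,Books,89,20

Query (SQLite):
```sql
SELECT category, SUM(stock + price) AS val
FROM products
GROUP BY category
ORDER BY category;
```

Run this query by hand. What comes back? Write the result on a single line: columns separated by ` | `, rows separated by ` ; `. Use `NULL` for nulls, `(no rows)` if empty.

For each row compute stock + price.
Group by category; take SUM of the expression per group.
  Books: ids {3, 14, 30, 32} → SUM(stock + price)=320
  Sports: ids {12, 19, 28} → SUM(stock + price)=242
  Toys: ids {5, 21, 23, 27} → SUM(stock + price)=455

Books | 320 ; Sports | 242 ; Toys | 455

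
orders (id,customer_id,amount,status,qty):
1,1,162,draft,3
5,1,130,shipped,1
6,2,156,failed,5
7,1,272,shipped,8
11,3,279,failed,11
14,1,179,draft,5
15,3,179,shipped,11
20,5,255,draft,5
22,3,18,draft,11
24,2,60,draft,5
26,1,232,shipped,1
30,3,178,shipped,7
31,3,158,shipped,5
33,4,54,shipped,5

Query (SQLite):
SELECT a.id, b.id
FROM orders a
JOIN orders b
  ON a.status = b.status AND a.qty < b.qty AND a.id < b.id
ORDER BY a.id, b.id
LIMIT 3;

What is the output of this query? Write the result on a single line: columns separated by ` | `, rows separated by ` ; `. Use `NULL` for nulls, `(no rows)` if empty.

Pairs (a,b) with same status, a.qty < b.qty, a.id < b.id.
status groups: draft:{1,14,20,22,24} failed:{6,11} shipped:{5,7,15,26,30,31,33}
Ordered by (a.id, b.id); first 3.

1 | 14 ; 1 | 20 ; 1 | 22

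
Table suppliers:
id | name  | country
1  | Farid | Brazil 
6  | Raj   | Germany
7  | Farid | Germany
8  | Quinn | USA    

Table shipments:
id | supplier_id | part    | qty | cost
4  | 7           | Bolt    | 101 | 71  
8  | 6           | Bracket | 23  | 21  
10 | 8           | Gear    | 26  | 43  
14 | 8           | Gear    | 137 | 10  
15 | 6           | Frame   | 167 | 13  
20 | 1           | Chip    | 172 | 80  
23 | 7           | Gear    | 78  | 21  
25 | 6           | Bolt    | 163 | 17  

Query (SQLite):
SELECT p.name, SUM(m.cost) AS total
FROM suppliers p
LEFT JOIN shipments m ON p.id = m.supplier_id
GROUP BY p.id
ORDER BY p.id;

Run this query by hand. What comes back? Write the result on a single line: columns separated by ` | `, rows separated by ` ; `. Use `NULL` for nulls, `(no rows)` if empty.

Farid | 80 ; Raj | 51 ; Farid | 92 ; Quinn | 53

LEFT JOIN keeps every suppliers row; unmatched ones get NULL for shipments columns.
Group by suppliers.id and compute SUM(m.cost). SUM over an all-NULL group is NULL.
  1: ids {20} → SUM(m.cost)=80
  6: ids {8, 15, 25} → SUM(m.cost)=51
  7: ids {4, 23} → SUM(m.cost)=92
  8: ids {10, 14} → SUM(m.cost)=53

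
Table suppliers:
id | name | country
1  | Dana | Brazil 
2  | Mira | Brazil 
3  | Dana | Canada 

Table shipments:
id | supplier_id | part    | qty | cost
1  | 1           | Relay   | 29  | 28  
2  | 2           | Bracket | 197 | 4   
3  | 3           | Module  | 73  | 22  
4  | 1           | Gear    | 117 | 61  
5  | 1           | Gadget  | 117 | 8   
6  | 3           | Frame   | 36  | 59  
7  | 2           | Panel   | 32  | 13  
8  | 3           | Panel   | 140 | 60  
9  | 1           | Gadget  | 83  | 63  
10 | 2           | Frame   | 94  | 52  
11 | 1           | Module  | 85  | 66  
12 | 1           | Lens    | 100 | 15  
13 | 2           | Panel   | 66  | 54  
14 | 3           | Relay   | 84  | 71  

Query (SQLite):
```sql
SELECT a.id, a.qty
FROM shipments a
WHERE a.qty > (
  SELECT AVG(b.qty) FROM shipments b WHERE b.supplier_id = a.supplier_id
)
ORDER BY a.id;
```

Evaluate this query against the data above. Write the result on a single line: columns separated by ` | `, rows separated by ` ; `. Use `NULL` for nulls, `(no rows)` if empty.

2 | 197 ; 4 | 117 ; 5 | 117 ; 8 | 140 ; 12 | 100 ; 14 | 84

For each shipments row a, compute AVG(qty) over rows sharing a.supplier_id.
Keep row a if a.qty > that per-group AVG.
  supplier_id=1: AVG(qty) = 88.5
  supplier_id=2: AVG(qty) = 97.25
  supplier_id=3: AVG(qty) = 83.25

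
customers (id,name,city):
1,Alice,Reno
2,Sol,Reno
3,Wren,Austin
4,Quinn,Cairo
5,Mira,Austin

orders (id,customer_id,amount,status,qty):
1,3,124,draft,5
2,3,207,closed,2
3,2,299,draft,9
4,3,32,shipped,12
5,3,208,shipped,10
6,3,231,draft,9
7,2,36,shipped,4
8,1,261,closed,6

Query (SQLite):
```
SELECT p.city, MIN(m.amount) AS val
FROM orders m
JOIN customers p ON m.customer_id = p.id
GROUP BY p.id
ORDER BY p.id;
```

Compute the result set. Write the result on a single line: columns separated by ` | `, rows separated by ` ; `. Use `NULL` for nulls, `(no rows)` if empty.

Join each orders row to its customers via customer_id.
Group joined rows by customers.id; compute MIN(m.amount) per group.
  1: ids {8} → MIN(m.amount)=261
  2: ids {3, 7} → MIN(m.amount)=36
  3: ids {1, 2, 4, 5, 6} → MIN(m.amount)=32

Reno | 261 ; Reno | 36 ; Austin | 32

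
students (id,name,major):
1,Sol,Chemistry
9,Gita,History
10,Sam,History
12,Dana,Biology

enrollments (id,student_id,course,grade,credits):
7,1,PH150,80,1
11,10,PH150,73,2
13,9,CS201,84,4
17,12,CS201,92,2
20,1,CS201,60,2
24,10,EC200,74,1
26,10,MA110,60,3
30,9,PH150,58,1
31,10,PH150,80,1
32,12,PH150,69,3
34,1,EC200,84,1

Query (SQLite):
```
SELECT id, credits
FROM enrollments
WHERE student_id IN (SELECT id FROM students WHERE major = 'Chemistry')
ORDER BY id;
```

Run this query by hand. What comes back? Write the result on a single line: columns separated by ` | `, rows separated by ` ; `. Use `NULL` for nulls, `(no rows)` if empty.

7 | 1 ; 20 | 2 ; 34 | 1

Inner query: students.id where major = 'Chemistry'.
Outer: keep enrollments rows whose student_id is in that set.
Inner query → {1}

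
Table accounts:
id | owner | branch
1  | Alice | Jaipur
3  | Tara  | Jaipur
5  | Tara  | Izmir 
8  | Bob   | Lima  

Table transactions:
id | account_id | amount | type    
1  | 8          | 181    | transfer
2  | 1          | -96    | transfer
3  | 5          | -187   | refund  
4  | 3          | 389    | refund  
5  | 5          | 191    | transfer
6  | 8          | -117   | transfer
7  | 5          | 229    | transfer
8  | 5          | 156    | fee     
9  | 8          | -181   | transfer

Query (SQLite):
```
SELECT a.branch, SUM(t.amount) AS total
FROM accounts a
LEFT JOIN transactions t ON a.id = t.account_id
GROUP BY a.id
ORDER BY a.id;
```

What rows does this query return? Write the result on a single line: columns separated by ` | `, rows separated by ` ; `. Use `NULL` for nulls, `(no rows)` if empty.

LEFT JOIN keeps every accounts row; unmatched ones get NULL for transactions columns.
Group by accounts.id and compute SUM(t.amount). SUM over an all-NULL group is NULL.
  1: ids {2} → SUM(t.amount)=-96
  3: ids {4} → SUM(t.amount)=389
  5: ids {3, 5, 7, 8} → SUM(t.amount)=389
  8: ids {1, 6, 9} → SUM(t.amount)=-117

Jaipur | -96 ; Jaipur | 389 ; Izmir | 389 ; Lima | -117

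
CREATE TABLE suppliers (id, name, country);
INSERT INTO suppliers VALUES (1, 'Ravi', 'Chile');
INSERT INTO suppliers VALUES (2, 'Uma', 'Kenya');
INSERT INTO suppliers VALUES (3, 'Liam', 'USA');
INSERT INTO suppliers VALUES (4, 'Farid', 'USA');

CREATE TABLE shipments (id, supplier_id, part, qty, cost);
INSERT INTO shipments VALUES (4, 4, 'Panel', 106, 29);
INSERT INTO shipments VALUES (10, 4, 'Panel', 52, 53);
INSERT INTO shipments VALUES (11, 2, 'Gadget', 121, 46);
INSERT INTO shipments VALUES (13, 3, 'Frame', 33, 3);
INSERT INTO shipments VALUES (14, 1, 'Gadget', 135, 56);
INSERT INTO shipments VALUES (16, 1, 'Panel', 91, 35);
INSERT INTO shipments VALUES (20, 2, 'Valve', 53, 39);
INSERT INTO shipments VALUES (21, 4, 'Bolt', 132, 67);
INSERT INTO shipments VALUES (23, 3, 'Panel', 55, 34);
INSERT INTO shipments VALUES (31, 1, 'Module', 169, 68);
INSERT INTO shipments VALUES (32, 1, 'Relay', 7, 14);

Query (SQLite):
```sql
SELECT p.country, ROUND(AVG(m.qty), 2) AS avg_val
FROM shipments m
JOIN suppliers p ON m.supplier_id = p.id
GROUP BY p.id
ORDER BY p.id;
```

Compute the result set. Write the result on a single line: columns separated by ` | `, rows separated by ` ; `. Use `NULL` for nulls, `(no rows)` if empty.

Chile | 100.5 ; Kenya | 87 ; USA | 44 ; USA | 96.67

Join each shipments row to its suppliers via supplier_id.
Group joined rows by suppliers.id; compute ROUND(AVG(m.qty), 2) per group.
  1: ids {14, 16, 31, 32} → ROUND(AVG(m.qty), 2)=100.5
  2: ids {11, 20} → ROUND(AVG(m.qty), 2)=87
  3: ids {13, 23} → ROUND(AVG(m.qty), 2)=44
  4: ids {4, 10, 21} → ROUND(AVG(m.qty), 2)=96.67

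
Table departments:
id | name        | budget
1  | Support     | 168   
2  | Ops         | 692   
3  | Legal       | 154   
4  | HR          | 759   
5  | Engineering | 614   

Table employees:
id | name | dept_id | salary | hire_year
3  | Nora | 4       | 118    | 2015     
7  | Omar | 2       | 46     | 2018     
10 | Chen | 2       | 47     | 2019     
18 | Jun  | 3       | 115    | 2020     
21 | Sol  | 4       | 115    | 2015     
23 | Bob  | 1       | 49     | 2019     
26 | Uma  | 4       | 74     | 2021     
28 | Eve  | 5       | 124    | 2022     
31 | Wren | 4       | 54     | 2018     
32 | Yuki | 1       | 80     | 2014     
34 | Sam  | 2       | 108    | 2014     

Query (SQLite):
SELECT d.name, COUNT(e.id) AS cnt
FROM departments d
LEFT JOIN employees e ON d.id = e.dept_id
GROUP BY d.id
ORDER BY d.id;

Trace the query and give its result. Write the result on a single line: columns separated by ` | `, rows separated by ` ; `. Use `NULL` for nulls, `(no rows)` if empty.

Support | 2 ; Ops | 3 ; Legal | 1 ; HR | 4 ; Engineering | 1

LEFT JOIN keeps every departments row; unmatched ones get NULL for employees columns.
Group by departments.id and compute COUNT(e.id). COUNT(col) of an all-NULL group is 0.
  1: ids {23, 32} → COUNT(e.id)=2
  2: ids {7, 10, 34} → COUNT(e.id)=3
  3: ids {18} → COUNT(e.id)=1
  4: ids {3, 21, 26, 31} → COUNT(e.id)=4
  5: ids {28} → COUNT(e.id)=1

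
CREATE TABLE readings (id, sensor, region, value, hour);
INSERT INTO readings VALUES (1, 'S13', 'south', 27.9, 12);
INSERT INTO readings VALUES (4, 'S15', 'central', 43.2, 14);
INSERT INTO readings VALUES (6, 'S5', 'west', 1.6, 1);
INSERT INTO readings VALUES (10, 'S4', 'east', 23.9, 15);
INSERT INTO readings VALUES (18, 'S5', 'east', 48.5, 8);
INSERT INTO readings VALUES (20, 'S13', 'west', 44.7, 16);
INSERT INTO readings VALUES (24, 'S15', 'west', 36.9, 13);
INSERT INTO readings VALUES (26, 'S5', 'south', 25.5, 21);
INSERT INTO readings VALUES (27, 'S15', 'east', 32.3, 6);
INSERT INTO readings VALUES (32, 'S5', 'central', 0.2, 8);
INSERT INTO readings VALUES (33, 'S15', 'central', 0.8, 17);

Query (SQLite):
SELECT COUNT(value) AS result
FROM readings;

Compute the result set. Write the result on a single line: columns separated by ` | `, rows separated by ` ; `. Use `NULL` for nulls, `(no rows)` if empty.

11

All value values: [27.9, 43.2, 1.6, 23.9, 48.5, 44.7, 36.9, 25.5, 32.3, 0.2, 0.8].
COUNT(value) counts non-NULL values → 11.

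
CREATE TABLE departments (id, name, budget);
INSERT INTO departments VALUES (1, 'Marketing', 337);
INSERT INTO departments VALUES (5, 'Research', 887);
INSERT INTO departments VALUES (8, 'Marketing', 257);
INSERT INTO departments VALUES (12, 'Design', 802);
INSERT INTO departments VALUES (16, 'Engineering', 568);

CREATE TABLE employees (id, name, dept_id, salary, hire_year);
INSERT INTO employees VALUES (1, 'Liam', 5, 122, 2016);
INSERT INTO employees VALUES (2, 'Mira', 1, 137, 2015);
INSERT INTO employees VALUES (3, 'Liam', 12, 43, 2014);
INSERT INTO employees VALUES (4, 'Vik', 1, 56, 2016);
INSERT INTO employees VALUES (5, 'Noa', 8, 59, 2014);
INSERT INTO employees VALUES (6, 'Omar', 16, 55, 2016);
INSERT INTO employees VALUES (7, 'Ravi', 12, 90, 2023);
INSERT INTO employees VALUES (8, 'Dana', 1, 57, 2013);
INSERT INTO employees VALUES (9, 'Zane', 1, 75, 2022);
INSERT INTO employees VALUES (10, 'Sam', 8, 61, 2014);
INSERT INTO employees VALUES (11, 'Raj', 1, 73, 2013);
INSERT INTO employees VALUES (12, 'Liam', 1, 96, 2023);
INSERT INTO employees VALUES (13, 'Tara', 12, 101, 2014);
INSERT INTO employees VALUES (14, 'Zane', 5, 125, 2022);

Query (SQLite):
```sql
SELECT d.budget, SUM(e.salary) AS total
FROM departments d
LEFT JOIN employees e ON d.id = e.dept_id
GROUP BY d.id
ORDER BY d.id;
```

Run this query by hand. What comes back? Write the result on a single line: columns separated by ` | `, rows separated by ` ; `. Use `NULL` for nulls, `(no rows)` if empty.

337 | 494 ; 887 | 247 ; 257 | 120 ; 802 | 234 ; 568 | 55

LEFT JOIN keeps every departments row; unmatched ones get NULL for employees columns.
Group by departments.id and compute SUM(e.salary). SUM over an all-NULL group is NULL.
  1: ids {2, 4, 8, 9, 11, 12} → SUM(e.salary)=494
  5: ids {1, 14} → SUM(e.salary)=247
  8: ids {5, 10} → SUM(e.salary)=120
  12: ids {3, 7, 13} → SUM(e.salary)=234
  16: ids {6} → SUM(e.salary)=55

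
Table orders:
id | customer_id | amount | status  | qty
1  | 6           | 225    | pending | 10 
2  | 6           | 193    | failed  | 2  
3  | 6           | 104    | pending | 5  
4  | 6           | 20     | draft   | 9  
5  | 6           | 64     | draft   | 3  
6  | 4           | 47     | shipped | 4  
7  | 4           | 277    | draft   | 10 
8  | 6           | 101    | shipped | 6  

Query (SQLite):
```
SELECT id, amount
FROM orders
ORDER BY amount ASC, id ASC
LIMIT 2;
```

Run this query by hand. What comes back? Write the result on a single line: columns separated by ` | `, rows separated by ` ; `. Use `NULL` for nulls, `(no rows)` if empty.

Sort by amount asc, tiebreak id asc: (20, id=4), (47, id=6), (64, id=5), (101, id=8), (104, id=3) …. Take first 2.

4 | 20 ; 6 | 47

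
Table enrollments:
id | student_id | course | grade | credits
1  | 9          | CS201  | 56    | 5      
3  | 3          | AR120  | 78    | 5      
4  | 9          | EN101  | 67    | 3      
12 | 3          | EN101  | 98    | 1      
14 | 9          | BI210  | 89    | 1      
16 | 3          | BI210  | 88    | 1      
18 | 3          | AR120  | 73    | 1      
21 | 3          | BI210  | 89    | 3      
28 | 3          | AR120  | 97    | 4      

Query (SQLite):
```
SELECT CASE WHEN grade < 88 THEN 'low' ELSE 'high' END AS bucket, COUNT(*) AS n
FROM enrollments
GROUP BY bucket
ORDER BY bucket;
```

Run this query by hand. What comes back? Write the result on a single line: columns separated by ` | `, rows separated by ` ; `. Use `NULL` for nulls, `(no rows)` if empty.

Bucket rows by grade < 88 → 'low' else 'high'; count each bucket.

high | 5 ; low | 4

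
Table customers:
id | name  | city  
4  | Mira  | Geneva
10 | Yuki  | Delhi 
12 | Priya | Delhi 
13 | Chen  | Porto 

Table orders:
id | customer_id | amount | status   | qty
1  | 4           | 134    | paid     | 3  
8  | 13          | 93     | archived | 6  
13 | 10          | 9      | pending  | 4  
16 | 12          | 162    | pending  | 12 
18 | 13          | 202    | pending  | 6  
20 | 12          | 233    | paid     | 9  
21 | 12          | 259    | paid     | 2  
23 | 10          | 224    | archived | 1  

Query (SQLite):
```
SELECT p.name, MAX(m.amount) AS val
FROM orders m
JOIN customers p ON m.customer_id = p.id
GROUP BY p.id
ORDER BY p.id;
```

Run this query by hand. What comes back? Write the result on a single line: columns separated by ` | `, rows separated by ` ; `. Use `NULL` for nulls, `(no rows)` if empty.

Mira | 134 ; Yuki | 224 ; Priya | 259 ; Chen | 202

Join each orders row to its customers via customer_id.
Group joined rows by customers.id; compute MAX(m.amount) per group.
  4: ids {1} → MAX(m.amount)=134
  10: ids {13, 23} → MAX(m.amount)=224
  12: ids {16, 20, 21} → MAX(m.amount)=259
  13: ids {8, 18} → MAX(m.amount)=202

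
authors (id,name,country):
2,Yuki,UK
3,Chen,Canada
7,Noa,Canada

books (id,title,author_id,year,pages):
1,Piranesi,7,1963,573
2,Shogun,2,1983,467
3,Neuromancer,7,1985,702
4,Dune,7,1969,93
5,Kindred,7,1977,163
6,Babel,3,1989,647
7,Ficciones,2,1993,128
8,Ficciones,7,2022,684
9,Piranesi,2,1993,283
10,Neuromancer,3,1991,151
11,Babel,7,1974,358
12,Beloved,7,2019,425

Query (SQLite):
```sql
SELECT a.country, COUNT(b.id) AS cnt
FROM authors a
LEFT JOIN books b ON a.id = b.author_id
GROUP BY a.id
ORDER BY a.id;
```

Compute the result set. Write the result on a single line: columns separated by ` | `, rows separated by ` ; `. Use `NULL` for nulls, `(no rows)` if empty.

LEFT JOIN keeps every authors row; unmatched ones get NULL for books columns.
Group by authors.id and compute COUNT(b.id). COUNT(col) of an all-NULL group is 0.
  2: ids {2, 7, 9} → COUNT(b.id)=3
  3: ids {6, 10} → COUNT(b.id)=2
  7: ids {1, 3, 4, 5, 8, 11, 12} → COUNT(b.id)=7

UK | 3 ; Canada | 2 ; Canada | 7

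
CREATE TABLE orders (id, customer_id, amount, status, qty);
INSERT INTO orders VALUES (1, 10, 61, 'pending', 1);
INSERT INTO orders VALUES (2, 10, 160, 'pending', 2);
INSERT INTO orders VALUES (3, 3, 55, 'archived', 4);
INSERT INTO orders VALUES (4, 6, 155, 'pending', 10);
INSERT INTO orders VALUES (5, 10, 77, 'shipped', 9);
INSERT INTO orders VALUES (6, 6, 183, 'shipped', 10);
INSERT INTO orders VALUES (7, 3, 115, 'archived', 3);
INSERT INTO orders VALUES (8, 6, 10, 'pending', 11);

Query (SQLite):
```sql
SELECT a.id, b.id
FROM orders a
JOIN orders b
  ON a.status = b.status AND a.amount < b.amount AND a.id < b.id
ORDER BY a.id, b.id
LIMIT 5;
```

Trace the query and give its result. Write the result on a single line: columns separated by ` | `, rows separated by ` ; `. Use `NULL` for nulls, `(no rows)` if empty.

1 | 2 ; 1 | 4 ; 3 | 7 ; 5 | 6

Pairs (a,b) with same status, a.amount < b.amount, a.id < b.id.
status groups: archived:{3,7} pending:{1,2,4,8} shipped:{5,6}
Ordered by (a.id, b.id); first 5.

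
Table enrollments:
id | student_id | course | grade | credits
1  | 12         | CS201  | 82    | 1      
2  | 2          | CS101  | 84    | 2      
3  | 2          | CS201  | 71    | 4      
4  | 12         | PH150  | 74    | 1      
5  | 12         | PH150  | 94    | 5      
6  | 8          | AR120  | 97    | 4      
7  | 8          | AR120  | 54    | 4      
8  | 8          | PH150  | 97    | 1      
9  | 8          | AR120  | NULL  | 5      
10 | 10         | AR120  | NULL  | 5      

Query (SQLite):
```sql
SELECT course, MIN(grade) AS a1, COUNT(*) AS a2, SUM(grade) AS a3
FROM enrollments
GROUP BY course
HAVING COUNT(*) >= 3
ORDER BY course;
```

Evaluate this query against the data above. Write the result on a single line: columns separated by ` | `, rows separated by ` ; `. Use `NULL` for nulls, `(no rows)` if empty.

AR120 | 54 | 4 | 151 ; PH150 | 74 | 3 | 265

Group enrollments by course.
Per group compute: MIN(grade), COUNT(*), SUM(grade).
HAVING: drop groups with fewer than 3 rows.
  AR120: ids {6, 7, 9, 10} → MIN(grade)=54, COUNT(*)=4, SUM(grade)=151
  CS101: ids {2} → MIN(grade)=84, COUNT(*)=1, SUM(grade)=84
  CS201: ids {1, 3} → MIN(grade)=71, COUNT(*)=2, SUM(grade)=153
  PH150: ids {4, 5, 8} → MIN(grade)=74, COUNT(*)=3, SUM(grade)=265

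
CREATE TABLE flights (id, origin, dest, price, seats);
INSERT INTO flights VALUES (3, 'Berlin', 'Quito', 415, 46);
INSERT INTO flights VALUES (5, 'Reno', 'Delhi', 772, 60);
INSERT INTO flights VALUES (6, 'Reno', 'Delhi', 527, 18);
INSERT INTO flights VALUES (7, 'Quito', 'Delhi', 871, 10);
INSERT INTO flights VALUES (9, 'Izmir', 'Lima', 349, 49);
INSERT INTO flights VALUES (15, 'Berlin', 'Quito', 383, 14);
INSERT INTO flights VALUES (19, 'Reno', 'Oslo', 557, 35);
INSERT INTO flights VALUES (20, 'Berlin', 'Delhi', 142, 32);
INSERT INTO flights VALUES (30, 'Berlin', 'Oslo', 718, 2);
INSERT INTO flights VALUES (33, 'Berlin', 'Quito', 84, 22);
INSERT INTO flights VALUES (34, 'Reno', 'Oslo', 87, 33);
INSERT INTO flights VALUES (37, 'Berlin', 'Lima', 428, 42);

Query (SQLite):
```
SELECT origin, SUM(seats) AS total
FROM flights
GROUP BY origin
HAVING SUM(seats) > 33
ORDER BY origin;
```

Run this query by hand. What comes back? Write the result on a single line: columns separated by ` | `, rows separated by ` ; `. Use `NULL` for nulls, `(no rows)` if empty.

Partition flights by origin; compute SUM(seats) within each group.
HAVING: keep groups where SUM(seats) > 33.
  Berlin: ids {3, 15, 20, 30, 33, 37} → SUM(seats)=158
  Izmir: ids {9} → SUM(seats)=49
  Quito: ids {7} → SUM(seats)=10
  Reno: ids {5, 6, 19, 34} → SUM(seats)=146

Berlin | 158 ; Izmir | 49 ; Reno | 146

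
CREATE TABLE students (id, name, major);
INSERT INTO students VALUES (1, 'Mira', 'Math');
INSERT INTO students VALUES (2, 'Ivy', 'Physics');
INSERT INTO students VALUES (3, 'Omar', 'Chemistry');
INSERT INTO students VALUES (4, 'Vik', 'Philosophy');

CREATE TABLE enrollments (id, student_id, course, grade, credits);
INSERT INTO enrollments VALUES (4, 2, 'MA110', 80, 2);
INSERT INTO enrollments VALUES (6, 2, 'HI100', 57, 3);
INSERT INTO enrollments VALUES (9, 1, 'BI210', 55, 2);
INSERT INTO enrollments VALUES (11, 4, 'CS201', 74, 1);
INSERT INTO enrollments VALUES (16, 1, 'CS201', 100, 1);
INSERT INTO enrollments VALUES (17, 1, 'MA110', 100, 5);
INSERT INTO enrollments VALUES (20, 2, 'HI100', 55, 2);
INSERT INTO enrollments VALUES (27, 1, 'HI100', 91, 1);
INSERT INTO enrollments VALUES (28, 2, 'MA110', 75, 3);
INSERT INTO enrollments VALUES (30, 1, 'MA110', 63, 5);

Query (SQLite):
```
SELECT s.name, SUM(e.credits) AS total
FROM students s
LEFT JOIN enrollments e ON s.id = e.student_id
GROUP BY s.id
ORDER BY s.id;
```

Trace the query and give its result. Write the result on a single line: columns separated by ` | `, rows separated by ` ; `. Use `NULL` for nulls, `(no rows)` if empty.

LEFT JOIN keeps every students row; unmatched ones get NULL for enrollments columns.
Group by students.id and compute SUM(e.credits). SUM over an all-NULL group is NULL.
  1: ids {9, 16, 17, 27, 30} → SUM(e.credits)=14
  2: ids {4, 6, 20, 28} → SUM(e.credits)=10
  3: ids {—} → SUM(e.credits)=NULL
  4: ids {11} → SUM(e.credits)=1

Mira | 14 ; Ivy | 10 ; Omar | NULL ; Vik | 1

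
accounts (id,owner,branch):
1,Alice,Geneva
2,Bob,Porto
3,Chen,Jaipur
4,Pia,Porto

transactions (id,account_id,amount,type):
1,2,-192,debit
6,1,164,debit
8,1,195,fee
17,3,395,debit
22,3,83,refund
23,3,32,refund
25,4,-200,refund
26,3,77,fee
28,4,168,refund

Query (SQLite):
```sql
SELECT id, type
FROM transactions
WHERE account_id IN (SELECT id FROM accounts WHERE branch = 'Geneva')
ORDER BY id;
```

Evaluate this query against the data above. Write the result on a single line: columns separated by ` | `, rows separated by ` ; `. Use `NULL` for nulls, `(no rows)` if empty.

6 | debit ; 8 | fee

Inner query: accounts.id where branch = 'Geneva'.
Outer: keep transactions rows whose account_id is in that set.
Inner query → {1}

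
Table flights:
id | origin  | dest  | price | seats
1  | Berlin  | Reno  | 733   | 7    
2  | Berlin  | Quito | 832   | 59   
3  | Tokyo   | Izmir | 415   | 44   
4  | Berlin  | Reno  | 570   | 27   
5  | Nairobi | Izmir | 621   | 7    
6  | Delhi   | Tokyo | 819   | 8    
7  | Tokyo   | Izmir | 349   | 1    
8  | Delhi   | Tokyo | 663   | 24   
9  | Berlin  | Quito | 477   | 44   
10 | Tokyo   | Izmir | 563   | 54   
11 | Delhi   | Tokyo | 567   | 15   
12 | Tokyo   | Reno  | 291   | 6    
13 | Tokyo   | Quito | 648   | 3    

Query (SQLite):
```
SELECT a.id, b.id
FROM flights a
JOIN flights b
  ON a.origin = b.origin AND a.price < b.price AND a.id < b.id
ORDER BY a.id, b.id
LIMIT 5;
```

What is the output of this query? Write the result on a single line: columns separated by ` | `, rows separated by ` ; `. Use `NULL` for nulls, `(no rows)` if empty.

Pairs (a,b) with same origin, a.price < b.price, a.id < b.id.
origin groups: Berlin:{1,2,4,9} Delhi:{6,8,11} Nairobi:{5} Tokyo:{3,7,10,12,13}
Ordered by (a.id, b.id); first 5.

1 | 2 ; 3 | 10 ; 3 | 13 ; 7 | 10 ; 7 | 13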